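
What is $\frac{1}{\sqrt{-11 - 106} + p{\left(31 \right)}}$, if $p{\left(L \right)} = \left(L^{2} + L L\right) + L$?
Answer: $\frac{217}{423814} - \frac{i \sqrt{13}}{1271442} \approx 0.00051202 - 2.8358 \cdot 10^{-6} i$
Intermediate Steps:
$p{\left(L \right)} = L + 2 L^{2}$ ($p{\left(L \right)} = \left(L^{2} + L^{2}\right) + L = 2 L^{2} + L = L + 2 L^{2}$)
$\frac{1}{\sqrt{-11 - 106} + p{\left(31 \right)}} = \frac{1}{\sqrt{-11 - 106} + 31 \left(1 + 2 \cdot 31\right)} = \frac{1}{\sqrt{-117} + 31 \left(1 + 62\right)} = \frac{1}{3 i \sqrt{13} + 31 \cdot 63} = \frac{1}{3 i \sqrt{13} + 1953} = \frac{1}{1953 + 3 i \sqrt{13}}$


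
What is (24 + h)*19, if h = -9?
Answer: 285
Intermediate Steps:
(24 + h)*19 = (24 - 9)*19 = 15*19 = 285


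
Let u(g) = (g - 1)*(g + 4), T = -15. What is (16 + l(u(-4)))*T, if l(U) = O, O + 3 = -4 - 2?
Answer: -105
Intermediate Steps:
O = -9 (O = -3 + (-4 - 2) = -3 - 6 = -9)
u(g) = (-1 + g)*(4 + g)
l(U) = -9
(16 + l(u(-4)))*T = (16 - 9)*(-15) = 7*(-15) = -105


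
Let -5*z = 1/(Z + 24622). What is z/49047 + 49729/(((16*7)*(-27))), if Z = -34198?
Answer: -11033834999/670962960 ≈ -16.445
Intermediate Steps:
z = 1/47880 (z = -1/(5*(-34198 + 24622)) = -⅕/(-9576) = -⅕*(-1/9576) = 1/47880 ≈ 2.0886e-5)
z/49047 + 49729/(((16*7)*(-27))) = (1/47880)/49047 + 49729/(((16*7)*(-27))) = (1/47880)*(1/49047) + 49729/((112*(-27))) = 1/2348370360 + 49729/(-3024) = 1/2348370360 + 49729*(-1/3024) = 1/2348370360 - 49729/3024 = -11033834999/670962960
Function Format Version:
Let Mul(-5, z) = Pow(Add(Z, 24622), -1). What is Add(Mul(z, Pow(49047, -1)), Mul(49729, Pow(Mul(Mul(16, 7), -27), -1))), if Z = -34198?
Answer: Rational(-11033834999, 670962960) ≈ -16.445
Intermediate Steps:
z = Rational(1, 47880) (z = Mul(Rational(-1, 5), Pow(Add(-34198, 24622), -1)) = Mul(Rational(-1, 5), Pow(-9576, -1)) = Mul(Rational(-1, 5), Rational(-1, 9576)) = Rational(1, 47880) ≈ 2.0886e-5)
Add(Mul(z, Pow(49047, -1)), Mul(49729, Pow(Mul(Mul(16, 7), -27), -1))) = Add(Mul(Rational(1, 47880), Pow(49047, -1)), Mul(49729, Pow(Mul(Mul(16, 7), -27), -1))) = Add(Mul(Rational(1, 47880), Rational(1, 49047)), Mul(49729, Pow(Mul(112, -27), -1))) = Add(Rational(1, 2348370360), Mul(49729, Pow(-3024, -1))) = Add(Rational(1, 2348370360), Mul(49729, Rational(-1, 3024))) = Add(Rational(1, 2348370360), Rational(-49729, 3024)) = Rational(-11033834999, 670962960)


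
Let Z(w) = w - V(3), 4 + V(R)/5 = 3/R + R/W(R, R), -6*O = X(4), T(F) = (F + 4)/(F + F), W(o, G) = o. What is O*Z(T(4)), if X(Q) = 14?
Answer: -77/3 ≈ -25.667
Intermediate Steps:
T(F) = (4 + F)/(2*F) (T(F) = (4 + F)/((2*F)) = (4 + F)*(1/(2*F)) = (4 + F)/(2*F))
O = -7/3 (O = -⅙*14 = -7/3 ≈ -2.3333)
V(R) = -15 + 15/R (V(R) = -20 + 5*(3/R + R/R) = -20 + 5*(3/R + 1) = -20 + 5*(1 + 3/R) = -20 + (5 + 15/R) = -15 + 15/R)
Z(w) = 10 + w (Z(w) = w - (-15 + 15/3) = w - (-15 + 15*(⅓)) = w - (-15 + 5) = w - 1*(-10) = w + 10 = 10 + w)
O*Z(T(4)) = -7*(10 + (½)*(4 + 4)/4)/3 = -7*(10 + (½)*(¼)*8)/3 = -7*(10 + 1)/3 = -7/3*11 = -77/3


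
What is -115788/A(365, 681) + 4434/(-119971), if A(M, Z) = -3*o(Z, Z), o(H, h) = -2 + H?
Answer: 4627390030/81460309 ≈ 56.805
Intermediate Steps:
A(M, Z) = 6 - 3*Z (A(M, Z) = -3*(-2 + Z) = 6 - 3*Z)
-115788/A(365, 681) + 4434/(-119971) = -115788/(6 - 3*681) + 4434/(-119971) = -115788/(6 - 2043) + 4434*(-1/119971) = -115788/(-2037) - 4434/119971 = -115788*(-1/2037) - 4434/119971 = 38596/679 - 4434/119971 = 4627390030/81460309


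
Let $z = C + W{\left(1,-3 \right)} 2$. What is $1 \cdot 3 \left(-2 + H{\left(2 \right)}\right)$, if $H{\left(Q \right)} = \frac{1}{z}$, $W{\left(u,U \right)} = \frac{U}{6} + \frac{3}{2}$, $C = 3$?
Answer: $- \frac{27}{5} \approx -5.4$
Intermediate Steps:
$W{\left(u,U \right)} = \frac{3}{2} + \frac{U}{6}$ ($W{\left(u,U \right)} = U \frac{1}{6} + 3 \cdot \frac{1}{2} = \frac{U}{6} + \frac{3}{2} = \frac{3}{2} + \frac{U}{6}$)
$z = 5$ ($z = 3 + \left(\frac{3}{2} + \frac{1}{6} \left(-3\right)\right) 2 = 3 + \left(\frac{3}{2} - \frac{1}{2}\right) 2 = 3 + 1 \cdot 2 = 3 + 2 = 5$)
$H{\left(Q \right)} = \frac{1}{5}$
$1 \cdot 3 \left(-2 + H{\left(2 \right)}\right) = 1 \cdot 3 \left(-2 + \frac{1}{5}\right) = 3 \left(- \frac{9}{5}\right) = - \frac{27}{5}$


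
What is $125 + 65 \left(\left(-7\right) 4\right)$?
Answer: $-1695$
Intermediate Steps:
$125 + 65 \left(\left(-7\right) 4\right) = 125 + 65 \left(-28\right) = 125 - 1820 = -1695$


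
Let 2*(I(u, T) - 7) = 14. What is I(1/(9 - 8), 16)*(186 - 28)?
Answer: 2212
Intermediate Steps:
I(u, T) = 14 (I(u, T) = 7 + (½)*14 = 7 + 7 = 14)
I(1/(9 - 8), 16)*(186 - 28) = 14*(186 - 28) = 14*158 = 2212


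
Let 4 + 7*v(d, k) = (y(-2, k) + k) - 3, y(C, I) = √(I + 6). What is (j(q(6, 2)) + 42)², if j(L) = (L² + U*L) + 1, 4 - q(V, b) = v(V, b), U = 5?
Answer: 19082489/2401 - 1761036*√2/2401 ≈ 6910.5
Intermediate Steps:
y(C, I) = √(6 + I)
v(d, k) = -1 + k/7 + √(6 + k)/7 (v(d, k) = -4/7 + ((√(6 + k) + k) - 3)/7 = -4/7 + ((k + √(6 + k)) - 3)/7 = -4/7 + (-3 + k + √(6 + k))/7 = -4/7 + (-3/7 + k/7 + √(6 + k)/7) = -1 + k/7 + √(6 + k)/7)
q(V, b) = 5 - b/7 - √(6 + b)/7 (q(V, b) = 4 - (-1 + b/7 + √(6 + b)/7) = 4 + (1 - b/7 - √(6 + b)/7) = 5 - b/7 - √(6 + b)/7)
j(L) = 1 + L² + 5*L (j(L) = (L² + 5*L) + 1 = 1 + L² + 5*L)
(j(q(6, 2)) + 42)² = ((1 + (5 - ⅐*2 - √(6 + 2)/7)² + 5*(5 - ⅐*2 - √(6 + 2)/7)) + 42)² = ((1 + (5 - 2/7 - 2*√2/7)² + 5*(5 - 2/7 - 2*√2/7)) + 42)² = ((1 + (33/7 - 2*√2/7)² + 5*(33/7 - 2*√2/7)) + 42)² = ((1 + (33/7 - 2*√2/7)² + (165/7 - 10*√2/7)) + 42)² = ((172/7 + (33/7 - 2*√2/7)² - 10*√2/7) + 42)² = (466/7 + (33/7 - 2*√2/7)² - 10*√2/7)²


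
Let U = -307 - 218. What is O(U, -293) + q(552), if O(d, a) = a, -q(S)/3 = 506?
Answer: -1811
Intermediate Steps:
U = -525
q(S) = -1518 (q(S) = -3*506 = -1518)
O(U, -293) + q(552) = -293 - 1518 = -1811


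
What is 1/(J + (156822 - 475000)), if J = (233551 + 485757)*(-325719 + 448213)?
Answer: 1/88110595974 ≈ 1.1349e-11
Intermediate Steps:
J = 88110914152 (J = 719308*122494 = 88110914152)
1/(J + (156822 - 475000)) = 1/(88110914152 + (156822 - 475000)) = 1/(88110914152 - 318178) = 1/88110595974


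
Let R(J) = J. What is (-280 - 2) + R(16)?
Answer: -266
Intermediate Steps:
(-280 - 2) + R(16) = (-280 - 2) + 16 = -282 + 16 = -266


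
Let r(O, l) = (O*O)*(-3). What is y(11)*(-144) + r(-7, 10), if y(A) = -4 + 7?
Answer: -579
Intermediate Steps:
r(O, l) = -3*O² (r(O, l) = O²*(-3) = -3*O²)
y(A) = 3
y(11)*(-144) + r(-7, 10) = 3*(-144) - 3*(-7)² = -432 - 3*49 = -432 - 147 = -579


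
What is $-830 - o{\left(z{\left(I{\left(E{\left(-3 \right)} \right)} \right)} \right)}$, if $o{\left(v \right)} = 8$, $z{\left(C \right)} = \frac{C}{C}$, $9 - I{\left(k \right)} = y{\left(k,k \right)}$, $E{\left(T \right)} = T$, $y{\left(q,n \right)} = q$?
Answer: $-838$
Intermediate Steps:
$I{\left(k \right)} = 9 - k$
$z{\left(C \right)} = 1$
$-830 - o{\left(z{\left(I{\left(E{\left(-3 \right)} \right)} \right)} \right)} = -830 - 8 = -838$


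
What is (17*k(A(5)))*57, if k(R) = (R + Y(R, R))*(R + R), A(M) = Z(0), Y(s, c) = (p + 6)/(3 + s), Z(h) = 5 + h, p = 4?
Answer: 121125/2 ≈ 60563.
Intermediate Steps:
Y(s, c) = 10/(3 + s) (Y(s, c) = (4 + 6)/(3 + s) = 10/(3 + s))
A(M) = 5 (A(M) = 5 + 0 = 5)
k(R) = 2*R*(R + 10/(3 + R)) (k(R) = (R + 10/(3 + R))*(R + R) = (R + 10/(3 + R))*(2*R) = 2*R*(R + 10/(3 + R)))
(17*k(A(5)))*57 = (17*(2*5*(10 + 5*(3 + 5))/(3 + 5)))*57 = (17*(2*5*(10 + 5*8)/8))*57 = (17*(2*5*(⅛)*(10 + 40)))*57 = (17*(2*5*(⅛)*50))*57 = (17*(125/2))*57 = (2125/2)*57 = 121125/2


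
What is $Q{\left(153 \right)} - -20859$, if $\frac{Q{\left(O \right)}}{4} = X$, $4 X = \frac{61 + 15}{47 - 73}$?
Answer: $\frac{271129}{13} \approx 20856.0$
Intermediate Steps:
$X = - \frac{19}{26}$ ($X = \frac{\left(61 + 15\right) \frac{1}{47 - 73}}{4} = \frac{76 \frac{1}{-26}}{4} = \frac{76 \left(- \frac{1}{26}\right)}{4} = \frac{1}{4} \left(- \frac{38}{13}\right) = - \frac{19}{26} \approx -0.73077$)
$Q{\left(O \right)} = - \frac{38}{13}$ ($Q{\left(O \right)} = 4 \left(- \frac{19}{26}\right) = - \frac{38}{13}$)
$Q{\left(153 \right)} - -20859 = - \frac{38}{13} - -20859 = - \frac{38}{13} + 20859 = \frac{271129}{13}$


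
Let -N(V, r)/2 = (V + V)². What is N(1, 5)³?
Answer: -512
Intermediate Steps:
N(V, r) = -8*V² (N(V, r) = -2*(V + V)² = -2*4*V² = -8*V²)
N(1, 5)³ = (-8*1²)³ = (-8*1)³ = (-8)³ = -512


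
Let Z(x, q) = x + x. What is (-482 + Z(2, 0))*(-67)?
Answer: 32026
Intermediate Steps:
Z(x, q) = 2*x
(-482 + Z(2, 0))*(-67) = (-482 + 2*2)*(-67) = (-482 + 4)*(-67) = -478*(-67) = 32026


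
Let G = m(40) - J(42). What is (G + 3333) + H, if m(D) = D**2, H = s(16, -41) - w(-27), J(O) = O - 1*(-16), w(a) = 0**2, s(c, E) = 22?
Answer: 4897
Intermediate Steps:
w(a) = 0
J(O) = 16 + O (J(O) = O + 16 = 16 + O)
H = 22 (H = 22 - 1*0 = 22 + 0 = 22)
G = 1542 (G = 40**2 - (16 + 42) = 1600 - 1*58 = 1600 - 58 = 1542)
(G + 3333) + H = (1542 + 3333) + 22 = 4875 + 22 = 4897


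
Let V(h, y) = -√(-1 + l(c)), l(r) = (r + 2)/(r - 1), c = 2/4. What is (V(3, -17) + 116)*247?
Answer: 28652 - 247*I*√6 ≈ 28652.0 - 605.02*I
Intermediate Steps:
c = ½ (c = 2*(¼) = ½ ≈ 0.50000)
l(r) = (2 + r)/(-1 + r)
V(h, y) = -I*√6 (V(h, y) = -√(-1 + (2 + ½)/(-1 + ½)) = -√(-1 + (5/2)/(-½)) = -√(-1 - 2*5/2) = -√(-1 - 5) = -√(-6) = -I*√6)
(V(3, -17) + 116)*247 = (-I*√6 + 116)*247 = (116 - I*√6)*247 = 28652 - 247*I*√6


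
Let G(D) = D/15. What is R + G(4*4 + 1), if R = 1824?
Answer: 27377/15 ≈ 1825.1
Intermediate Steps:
G(D) = D/15 (G(D) = D*(1/15) = D/15)
R + G(4*4 + 1) = 1824 + (4*4 + 1)/15 = 1824 + (16 + 1)/15 = 1824 + (1/15)*17 = 1824 + 17/15 = 27377/15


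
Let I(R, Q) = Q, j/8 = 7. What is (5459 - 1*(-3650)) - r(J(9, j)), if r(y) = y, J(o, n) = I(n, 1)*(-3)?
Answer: 9112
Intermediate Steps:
j = 56 (j = 8*7 = 56)
J(o, n) = -3 (J(o, n) = 1*(-3) = -3)
(5459 - 1*(-3650)) - r(J(9, j)) = (5459 - 1*(-3650)) - 1*(-3) = (5459 + 3650) + 3 = 9109 + 3 = 9112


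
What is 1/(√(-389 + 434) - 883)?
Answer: -883/779644 - 3*√5/779644 ≈ -0.0011412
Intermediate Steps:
1/(√(-389 + 434) - 883) = 1/(√45 - 883) = 1/(3*√5 - 883) = 1/(-883 + 3*√5)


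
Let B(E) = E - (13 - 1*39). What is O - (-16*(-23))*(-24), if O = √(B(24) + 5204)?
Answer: 8832 + √5254 ≈ 8904.5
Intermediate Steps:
B(E) = 26 + E (B(E) = E - (13 - 39) = E - 1*(-26) = E + 26 = 26 + E)
O = √5254 (O = √((26 + 24) + 5204) = √(50 + 5204) = √5254 ≈ 72.484)
O - (-16*(-23))*(-24) = √5254 - (-16*(-23))*(-24) = √5254 - 368*(-24) = √5254 - 1*(-8832) = √5254 + 8832 = 8832 + √5254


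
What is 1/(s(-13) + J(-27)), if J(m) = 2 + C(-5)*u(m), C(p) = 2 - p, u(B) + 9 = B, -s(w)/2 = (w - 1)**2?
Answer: -1/642 ≈ -0.0015576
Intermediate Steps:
s(w) = -2*(-1 + w)**2 (s(w) = -2*(w - 1)**2 = -2*(-1 + w)**2)
u(B) = -9 + B
J(m) = -61 + 7*m (J(m) = 2 + (2 - 1*(-5))*(-9 + m) = 2 + (2 + 5)*(-9 + m) = 2 + 7*(-9 + m) = 2 + (-63 + 7*m) = -61 + 7*m)
1/(s(-13) + J(-27)) = 1/(-2*(-1 - 13)**2 + (-61 + 7*(-27))) = 1/(-2*(-14)**2 + (-61 - 189)) = 1/(-2*196 - 250) = 1/(-392 - 250) = 1/(-642) = -1/642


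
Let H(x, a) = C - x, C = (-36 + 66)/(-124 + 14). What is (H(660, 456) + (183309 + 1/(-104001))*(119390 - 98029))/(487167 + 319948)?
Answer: 895912283352161/184669687653 ≈ 4851.4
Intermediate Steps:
C = -3/11 (C = 30/(-110) = 30*(-1/110) = -3/11 ≈ -0.27273)
H(x, a) = -3/11 - x
(H(660, 456) + (183309 + 1/(-104001))*(119390 - 98029))/(487167 + 319948) = ((-3/11 - 1*660) + (183309 + 1/(-104001))*(119390 - 98029))/(487167 + 319948) = ((-3/11 - 660) + (183309 - 1/104001)*21361)/807115 = (-7263/11 + (19064319308/104001)*21361)*(1/807115) = (-7263/11 + 407232924738188/104001)*(1/807115) = (4479561416760805/1144011)*(1/807115) = 895912283352161/184669687653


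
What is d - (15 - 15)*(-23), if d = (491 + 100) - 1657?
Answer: -1066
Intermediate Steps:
d = -1066 (d = 591 - 1657 = -1066)
d - (15 - 15)*(-23) = -1066 - (15 - 15)*(-23) = -1066 - 0*(-23) = -1066 - 1*0 = -1066 + 0 = -1066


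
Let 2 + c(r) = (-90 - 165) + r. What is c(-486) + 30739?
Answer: 29996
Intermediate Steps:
c(r) = -257 + r (c(r) = -2 + ((-90 - 165) + r) = -2 + (-255 + r) = -257 + r)
c(-486) + 30739 = (-257 - 486) + 30739 = -743 + 30739 = 29996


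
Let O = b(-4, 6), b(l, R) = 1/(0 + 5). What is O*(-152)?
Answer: -152/5 ≈ -30.400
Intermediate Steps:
b(l, R) = 1/5
O = 1/5 ≈ 0.20000
O*(-152) = (1/5)*(-152) = -152/5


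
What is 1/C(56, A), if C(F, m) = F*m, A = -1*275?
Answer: -1/15400 ≈ -6.4935e-5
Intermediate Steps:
A = -275
1/C(56, A) = 1/(56*(-275)) = 1/(-15400) = -1/15400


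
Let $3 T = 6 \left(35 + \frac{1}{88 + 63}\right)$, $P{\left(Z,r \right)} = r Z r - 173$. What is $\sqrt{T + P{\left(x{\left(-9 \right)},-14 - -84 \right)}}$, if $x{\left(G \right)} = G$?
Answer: $\frac{i \sqrt{1007872301}}{151} \approx 210.25 i$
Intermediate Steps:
$P{\left(Z,r \right)} = -173 + Z r^{2}$ ($P{\left(Z,r \right)} = Z r r - 173 = Z r^{2} - 173 = -173 + Z r^{2}$)
$T = \frac{10572}{151}$ ($T = \frac{6 \left(35 + \frac{1}{88 + 63}\right)}{3} = \frac{6 \left(35 + \frac{1}{151}\right)}{3} = \frac{6 \cdot \frac{5286}{151}}{3} = \frac{1}{3} \cdot \frac{31716}{151} = \frac{10572}{151} \approx 70.013$)
$\sqrt{T + P{\left(x{\left(-9 \right)},-14 - -84 \right)}} = \sqrt{\frac{10572}{151} - \left(173 + 9 \left(-14 - -84\right)^{2}\right)} = \sqrt{\frac{10572}{151} - \left(173 + 9 \left(-14 + 84\right)^{2}\right)} = \sqrt{\frac{10572}{151} - \left(173 + 9 \cdot 70^{2}\right)} = \sqrt{\frac{10572}{151} - 44273} = \sqrt{- \frac{6674651}{151}} = \frac{i \sqrt{1007872301}}{151}$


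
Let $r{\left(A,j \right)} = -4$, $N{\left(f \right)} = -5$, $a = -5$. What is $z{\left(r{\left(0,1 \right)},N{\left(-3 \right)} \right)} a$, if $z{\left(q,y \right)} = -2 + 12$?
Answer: $-50$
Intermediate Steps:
$z{\left(q,y \right)} = 10$
$z{\left(r{\left(0,1 \right)},N{\left(-3 \right)} \right)} a = 10 \left(-5\right) = -50$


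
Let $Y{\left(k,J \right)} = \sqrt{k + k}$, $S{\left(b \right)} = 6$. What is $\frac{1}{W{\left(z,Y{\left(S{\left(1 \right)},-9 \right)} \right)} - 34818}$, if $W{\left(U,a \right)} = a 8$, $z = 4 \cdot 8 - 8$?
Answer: $- \frac{5803}{202048726} - \frac{4 \sqrt{3}}{303073089} \approx -2.8744 \cdot 10^{-5}$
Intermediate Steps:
$Y{\left(k,J \right)} = \sqrt{2} \sqrt{k}$ ($Y{\left(k,J \right)} = \sqrt{2 k} = \sqrt{2} \sqrt{k}$)
$z = 24$ ($z = 32 - 8 = 24$)
$W{\left(U,a \right)} = 8 a$
$\frac{1}{W{\left(z,Y{\left(S{\left(1 \right)},-9 \right)} \right)} - 34818} = \frac{1}{8 \sqrt{2} \sqrt{6} - 34818} = \frac{1}{8 \cdot 2 \sqrt{3} - 34818} = \frac{1}{16 \sqrt{3} - 34818} = \frac{1}{-34818 + 16 \sqrt{3}}$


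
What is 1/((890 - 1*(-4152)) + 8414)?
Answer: 1/13456 ≈ 7.4316e-5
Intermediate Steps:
1/((890 - 1*(-4152)) + 8414) = 1/((890 + 4152) + 8414) = 1/(5042 + 8414) = 1/13456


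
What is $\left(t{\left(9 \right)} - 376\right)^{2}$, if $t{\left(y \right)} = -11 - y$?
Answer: $156816$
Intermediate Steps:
$\left(t{\left(9 \right)} - 376\right)^{2} = \left(\left(-11 - 9\right) - 376\right)^{2} = \left(-20 - 376\right)^{2} = \left(-396\right)^{2} = 156816$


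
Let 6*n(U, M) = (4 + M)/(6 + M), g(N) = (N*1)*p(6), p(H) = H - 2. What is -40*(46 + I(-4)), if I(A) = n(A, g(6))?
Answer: -16616/9 ≈ -1846.2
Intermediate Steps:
p(H) = -2 + H
g(N) = 4*N (g(N) = (N*1)*(-2 + 6) = N*4 = 4*N)
n(U, M) = (4 + M)/(6*(6 + M)) (n(U, M) = ((4 + M)/(6 + M))/6 = (4 + M)/(6*(6 + M)))
I(A) = 7/45 (I(A) = (4 + 4*6)/(6*(6 + 4*6)) = (4 + 24)/(6*(6 + 24)) = (1/6)*28/30 = (1/6)*(1/30)*28 = 7/45)
-40*(46 + I(-4)) = -40*(46 + 7/45) = -40*2077/45 = -16616/9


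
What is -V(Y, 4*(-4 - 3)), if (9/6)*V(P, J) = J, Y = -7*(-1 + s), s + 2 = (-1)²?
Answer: 56/3 ≈ 18.667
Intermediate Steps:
s = -1 (s = -2 + (-1)² = -2 + 1 = -1)
Y = 14 (Y = -7*(-1 - 1) = -7*(-2) = 14)
V(P, J) = 2*J/3
-V(Y, 4*(-4 - 3)) = -2*4*(-4 - 3)/3 = -2*4*(-7)/3 = -2*(-28)/3 = -1*(-56/3) = 56/3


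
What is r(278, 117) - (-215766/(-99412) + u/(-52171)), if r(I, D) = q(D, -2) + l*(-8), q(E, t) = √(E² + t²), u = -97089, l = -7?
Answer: 4647089201/89421094 + √13693 ≈ 168.99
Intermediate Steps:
r(I, D) = 56 + √(4 + D²) (r(I, D) = √(D² + (-2)²) - 7*(-8) = √(D² + 4) + 56 = √(4 + D²) + 56 = 56 + √(4 + D²))
r(278, 117) - (-215766/(-99412) + u/(-52171)) = (56 + √(4 + 117²)) - (-215766/(-99412) - 97089/(-52171)) = (56 + √(4 + 13689)) - (-215766*(-1/99412) - 97089*(-1/52171)) = (56 + √13693) - (107883/49706 + 97089/52171) = (56 + √13693) - 1*360492063/89421094 = (56 + √13693) - 360492063/89421094 = 4647089201/89421094 + √13693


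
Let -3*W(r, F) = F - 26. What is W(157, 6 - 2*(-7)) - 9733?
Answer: -9731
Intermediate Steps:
W(r, F) = 26/3 - F/3 (W(r, F) = -(F - 26)/3 = -(-26 + F)/3 = 26/3 - F/3)
W(157, 6 - 2*(-7)) - 9733 = (26/3 - (6 - 2*(-7))/3) - 9733 = (26/3 - (6 + 14)/3) - 9733 = (26/3 - ⅓*20) - 9733 = (26/3 - 20/3) - 9733 = 2 - 9733 = -9731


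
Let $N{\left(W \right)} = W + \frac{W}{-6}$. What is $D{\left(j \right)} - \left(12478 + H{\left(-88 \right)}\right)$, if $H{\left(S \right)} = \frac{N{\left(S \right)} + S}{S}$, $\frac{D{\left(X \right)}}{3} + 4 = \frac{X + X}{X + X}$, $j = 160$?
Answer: $- \frac{74933}{6} \approx -12489.0$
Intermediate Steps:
$D{\left(X \right)} = -9$ ($D{\left(X \right)} = -12 + 3 \frac{X + X}{X + X} = -12 + 3 \frac{2 X}{2 X} = -12 + 3 \cdot 2 X \frac{1}{2 X} = -12 + 3 \cdot 1 = -12 + 3 = -9$)
$N{\left(W \right)} = \frac{5 W}{6}$ ($N{\left(W \right)} = W + W \left(- \frac{1}{6}\right) = W - \frac{W}{6} = \frac{5 W}{6}$)
$H{\left(S \right)} = \frac{11}{6}$ ($H{\left(S \right)} = \frac{\frac{5 S}{6} + S}{S} = \frac{\frac{11}{6} S}{S} = \frac{11}{6}$)
$D{\left(j \right)} - \left(12478 + H{\left(-88 \right)}\right) = -9 - \frac{74879}{6} = - \frac{74933}{6}$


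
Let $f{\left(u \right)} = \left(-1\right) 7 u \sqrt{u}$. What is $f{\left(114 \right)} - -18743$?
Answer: $18743 - 798 \sqrt{114} \approx 10223.0$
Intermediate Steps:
$f{\left(u \right)} = - 7 u^{\frac{3}{2}}$
$f{\left(114 \right)} - -18743 = - 7 \cdot 114^{\frac{3}{2}} - -18743 = - 7 \cdot 114 \sqrt{114} + 18743 = - 798 \sqrt{114} + 18743 = 18743 - 798 \sqrt{114}$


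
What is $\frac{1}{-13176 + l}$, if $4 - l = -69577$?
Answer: $\frac{1}{56405} \approx 1.7729 \cdot 10^{-5}$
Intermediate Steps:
$l = 69581$ ($l = 4 - -69577 = 4 + 69577 = 69581$)
$\frac{1}{-13176 + l} = \frac{1}{-13176 + 69581} = \frac{1}{56405}$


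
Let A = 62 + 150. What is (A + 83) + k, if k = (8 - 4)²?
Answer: 311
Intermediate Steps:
k = 16 (k = 4² = 16)
A = 212
(A + 83) + k = (212 + 83) + 16 = 295 + 16 = 311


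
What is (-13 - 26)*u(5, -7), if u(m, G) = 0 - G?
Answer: -273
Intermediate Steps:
u(m, G) = -G
(-13 - 26)*u(5, -7) = (-13 - 26)*(-1*(-7)) = -39*7 = -273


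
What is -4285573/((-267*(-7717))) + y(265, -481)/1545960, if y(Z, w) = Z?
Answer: -441651894583/212357085096 ≈ -2.0798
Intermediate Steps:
-4285573/((-267*(-7717))) + y(265, -481)/1545960 = -4285573/((-267*(-7717))) + 265/1545960 = -4285573/2060439 + 265*(1/1545960) = -4285573*1/2060439 + 53/309192 = -4285573/2060439 + 53/309192 = -441651894583/212357085096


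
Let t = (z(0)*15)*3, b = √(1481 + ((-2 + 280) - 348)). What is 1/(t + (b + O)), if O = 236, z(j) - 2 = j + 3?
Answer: 461/211110 - √1411/211110 ≈ 0.0020058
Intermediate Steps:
z(j) = 5 + j (z(j) = 2 + (j + 3) = 2 + (3 + j) = 5 + j)
b = √1411 (b = √(1481 + (278 - 348)) = √(1481 - 70) = √1411 ≈ 37.563)
t = 225 (t = ((5 + 0)*15)*3 = (5*15)*3 = 75*3 = 225)
1/(t + (b + O)) = 1/(225 + (√1411 + 236)) = 1/(225 + (236 + √1411)) = 1/(461 + √1411)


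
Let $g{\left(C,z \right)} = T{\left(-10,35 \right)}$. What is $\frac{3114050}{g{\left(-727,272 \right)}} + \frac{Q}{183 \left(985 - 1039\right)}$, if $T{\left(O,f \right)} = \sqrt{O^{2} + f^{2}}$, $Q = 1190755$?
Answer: $- \frac{1190755}{9882} + \frac{622810 \sqrt{53}}{53} \approx 85429.0$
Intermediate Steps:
$g{\left(C,z \right)} = 5 \sqrt{53}$ ($g{\left(C,z \right)} = \sqrt{\left(-10\right)^{2} + 35^{2}} = \sqrt{100 + 1225} = \sqrt{1325} = 5 \sqrt{53}$)
$\frac{3114050}{g{\left(-727,272 \right)}} + \frac{Q}{183 \left(985 - 1039\right)} = \frac{3114050}{5 \sqrt{53}} + \frac{1190755}{183 \left(985 - 1039\right)} = 3114050 \frac{\sqrt{53}}{265} + \frac{1190755}{183 \left(-54\right)} = \frac{622810 \sqrt{53}}{53} + \frac{1190755}{-9882} = \frac{622810 \sqrt{53}}{53} + 1190755 \left(- \frac{1}{9882}\right) = \frac{622810 \sqrt{53}}{53} - \frac{1190755}{9882} = - \frac{1190755}{9882} + \frac{622810 \sqrt{53}}{53}$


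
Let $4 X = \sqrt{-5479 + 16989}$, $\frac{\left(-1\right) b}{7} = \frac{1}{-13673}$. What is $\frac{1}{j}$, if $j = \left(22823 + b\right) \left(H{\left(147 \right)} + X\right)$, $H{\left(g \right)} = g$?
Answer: $\frac{8039724}{26075172425831} - \frac{13673 \sqrt{11510}}{26075172425831} \approx 2.5207 \cdot 10^{-7}$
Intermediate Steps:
$b = \frac{7}{13673}$ ($b = - \frac{7}{-13673} = \left(-7\right) \left(- \frac{1}{13673}\right) = \frac{7}{13673} \approx 0.00051196$)
$X = \frac{\sqrt{11510}}{4}$ ($X = \frac{\sqrt{-5479 + 16989}}{4} = \frac{\sqrt{11510}}{4} \approx 26.821$)
$j = \frac{45872656242}{13673} + \frac{156029443 \sqrt{11510}}{27346}$ ($j = \left(22823 + \frac{7}{13673}\right) \left(147 + \frac{\sqrt{11510}}{4}\right) = \frac{312058886 \left(147 + \frac{\sqrt{11510}}{4}\right)}{13673} = \frac{45872656242}{13673} + \frac{156029443 \sqrt{11510}}{27346} \approx 3.9671 \cdot 10^{6}$)
$\frac{1}{j} = \frac{1}{\frac{45872656242}{13673} + \frac{156029443 \sqrt{11510}}{27346}}$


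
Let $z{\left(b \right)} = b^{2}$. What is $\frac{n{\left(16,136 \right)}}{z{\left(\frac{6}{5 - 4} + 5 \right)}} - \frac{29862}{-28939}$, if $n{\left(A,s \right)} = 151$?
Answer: $\frac{7983091}{3501619} \approx 2.2798$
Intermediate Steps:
$\frac{n{\left(16,136 \right)}}{z{\left(\frac{6}{5 - 4} + 5 \right)}} - \frac{29862}{-28939} = \frac{151}{\left(\frac{6}{5 - 4} + 5\right)^{2}} - \frac{29862}{-28939} = \frac{151}{\left(\frac{6}{1} + 5\right)^{2}} - - \frac{29862}{28939} = \frac{151}{\left(6 \cdot 1 + 5\right)^{2}} + \frac{29862}{28939} = \frac{151}{\left(6 + 5\right)^{2}} + \frac{29862}{28939} = \frac{151}{11^{2}} + \frac{29862}{28939} = \frac{151}{121} + \frac{29862}{28939} = \frac{7983091}{3501619}$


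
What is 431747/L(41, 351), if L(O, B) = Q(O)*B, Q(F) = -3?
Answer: -431747/1053 ≈ -410.02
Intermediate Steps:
L(O, B) = -3*B
431747/L(41, 351) = 431747/((-3*351)) = 431747/(-1053) = 431747*(-1/1053) = -431747/1053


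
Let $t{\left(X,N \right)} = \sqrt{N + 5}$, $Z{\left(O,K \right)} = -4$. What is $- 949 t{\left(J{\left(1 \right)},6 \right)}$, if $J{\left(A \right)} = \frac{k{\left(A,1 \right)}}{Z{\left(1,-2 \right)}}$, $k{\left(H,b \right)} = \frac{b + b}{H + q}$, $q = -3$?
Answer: $- 949 \sqrt{11} \approx -3147.5$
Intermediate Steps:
$k{\left(H,b \right)} = \frac{2 b}{-3 + H}$ ($k{\left(H,b \right)} = \frac{b + b}{H - 3} = \frac{2 b}{-3 + H}$)
$J{\left(A \right)} = - \frac{1}{2 \left(-3 + A\right)}$ ($J{\left(A \right)} = \frac{2 \cdot 1 \frac{1}{-3 + A}}{-4} = \frac{2}{-3 + A} \left(- \frac{1}{4}\right) = - \frac{1}{2 \left(-3 + A\right)}$)
$t{\left(X,N \right)} = \sqrt{5 + N}$
$- 949 t{\left(J{\left(1 \right)},6 \right)} = - 949 \sqrt{5 + 6} = - 949 \sqrt{11}$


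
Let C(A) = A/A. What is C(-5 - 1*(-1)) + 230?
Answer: 231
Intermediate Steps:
C(A) = 1
C(-5 - 1*(-1)) + 230 = 1 + 230 = 231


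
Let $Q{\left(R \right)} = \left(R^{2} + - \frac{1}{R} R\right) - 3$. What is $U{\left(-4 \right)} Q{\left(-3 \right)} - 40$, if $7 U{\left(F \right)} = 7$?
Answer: $-35$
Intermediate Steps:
$U{\left(F \right)} = 1$ ($U{\left(F \right)} = \frac{1}{7} \cdot 7 = 1$)
$Q{\left(R \right)} = -4 + R^{2}$ ($Q{\left(R \right)} = \left(R^{2} - 1\right) - 3 = \left(-1 + R^{2}\right) - 3 = -4 + R^{2}$)
$U{\left(-4 \right)} Q{\left(-3 \right)} - 40 = 1 \left(-4 + \left(-3\right)^{2}\right) - 40 = 1 \left(-4 + 9\right) - 40 = 1 \cdot 5 - 40 = 5 - 40 = -35$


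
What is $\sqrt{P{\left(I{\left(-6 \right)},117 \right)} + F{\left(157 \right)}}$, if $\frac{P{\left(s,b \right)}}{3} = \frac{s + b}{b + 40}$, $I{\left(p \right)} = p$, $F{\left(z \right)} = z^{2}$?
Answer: $\frac{\sqrt{607625482}}{157} \approx 157.01$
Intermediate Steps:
$P{\left(s,b \right)} = \frac{3 \left(b + s\right)}{40 + b}$ ($P{\left(s,b \right)} = 3 \frac{s + b}{b + 40} = 3 \frac{b + s}{40 + b} = \frac{3 \left(b + s\right)}{40 + b}$)
$\sqrt{P{\left(I{\left(-6 \right)},117 \right)} + F{\left(157 \right)}} = \sqrt{\frac{3 \left(117 - 6\right)}{40 + 117} + 157^{2}} = \sqrt{3 \cdot \frac{1}{157} \cdot 111 + 24649} = \sqrt{\frac{333}{157} + 24649} = \sqrt{\frac{3870226}{157}} = \frac{\sqrt{607625482}}{157}$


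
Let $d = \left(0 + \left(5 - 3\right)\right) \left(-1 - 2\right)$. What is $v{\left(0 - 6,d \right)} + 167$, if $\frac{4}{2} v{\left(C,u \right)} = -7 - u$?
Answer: $\frac{333}{2} \approx 166.5$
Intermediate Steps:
$d = -6$ ($d = \left(0 + 2\right) \left(-1 - 2\right) = 2 \left(-3\right) = -6$)
$v{\left(C,u \right)} = - \frac{7}{2} - \frac{u}{2}$ ($v{\left(C,u \right)} = \frac{-7 - u}{2} = - \frac{7}{2} - \frac{u}{2}$)
$v{\left(0 - 6,d \right)} + 167 = \left(- \frac{7}{2} - -3\right) + 167 = \left(- \frac{7}{2} + 3\right) + 167 = - \frac{1}{2} + 167 = \frac{333}{2}$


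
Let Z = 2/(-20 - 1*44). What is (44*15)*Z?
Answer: -165/8 ≈ -20.625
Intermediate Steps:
Z = -1/32 (Z = 2/(-20 - 44) = 2/(-64) = 2*(-1/64) = -1/32 ≈ -0.031250)
(44*15)*Z = (44*15)*(-1/32) = 660*(-1/32) = -165/8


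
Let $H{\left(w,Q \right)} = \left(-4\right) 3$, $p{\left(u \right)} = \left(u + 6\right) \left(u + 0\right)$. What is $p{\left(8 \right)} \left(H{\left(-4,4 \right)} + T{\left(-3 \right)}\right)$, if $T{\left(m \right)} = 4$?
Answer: $-896$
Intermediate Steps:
$p{\left(u \right)} = u \left(6 + u\right)$ ($p{\left(u \right)} = \left(6 + u\right) u = u \left(6 + u\right)$)
$H{\left(w,Q \right)} = -12$
$p{\left(8 \right)} \left(H{\left(-4,4 \right)} + T{\left(-3 \right)}\right) = 8 \left(6 + 8\right) \left(-12 + 4\right) = 8 \cdot 14 \left(-8\right) = 112 \left(-8\right) = -896$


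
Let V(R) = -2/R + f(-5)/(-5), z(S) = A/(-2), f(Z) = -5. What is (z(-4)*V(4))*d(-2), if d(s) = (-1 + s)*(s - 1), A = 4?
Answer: -9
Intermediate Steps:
z(S) = -2 (z(S) = 4/(-2) = 4*(-½) = -2)
V(R) = 1 - 2/R (V(R) = -2/R - 5/(-5) = -2/R - 5*(-⅕) = -2/R + 1 = 1 - 2/R)
d(s) = (-1 + s)² (d(s) = (-1 + s)*(-1 + s) = (-1 + s)²)
(z(-4)*V(4))*d(-2) = (-2*(-2 + 4)/4)*(-1 - 2)² = -2/2*(-3)² = -2*½*9 = -1*9 = -9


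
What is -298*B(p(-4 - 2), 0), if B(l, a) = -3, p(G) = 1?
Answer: 894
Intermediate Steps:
-298*B(p(-4 - 2), 0) = -298*(-3) = 894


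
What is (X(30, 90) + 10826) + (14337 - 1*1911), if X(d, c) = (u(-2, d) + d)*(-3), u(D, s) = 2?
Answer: 23156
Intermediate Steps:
X(d, c) = -6 - 3*d (X(d, c) = (2 + d)*(-3) = -6 - 3*d)
(X(30, 90) + 10826) + (14337 - 1*1911) = ((-6 - 3*30) + 10826) + (14337 - 1*1911) = ((-6 - 90) + 10826) + (14337 - 1911) = (-96 + 10826) + 12426 = 10730 + 12426 = 23156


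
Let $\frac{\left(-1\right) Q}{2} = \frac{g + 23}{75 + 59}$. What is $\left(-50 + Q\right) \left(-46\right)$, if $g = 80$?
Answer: $\frac{158838}{67} \approx 2370.7$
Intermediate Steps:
$Q = - \frac{103}{67}$ ($Q = - 2 \frac{80 + 23}{75 + 59} = - 2 \cdot \frac{103}{134} = - 2 \cdot 103 \cdot \frac{1}{134} = \left(-2\right) \frac{103}{134} = - \frac{103}{67} \approx -1.5373$)
$\left(-50 + Q\right) \left(-46\right) = \left(-50 - \frac{103}{67}\right) \left(-46\right) = \left(- \frac{3453}{67}\right) \left(-46\right) = \frac{158838}{67}$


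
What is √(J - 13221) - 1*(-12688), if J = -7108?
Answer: 12688 + I*√20329 ≈ 12688.0 + 142.58*I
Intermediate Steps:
√(J - 13221) - 1*(-12688) = √(-7108 - 13221) - 1*(-12688) = √(-20329) + 12688 = I*√20329 + 12688 = 12688 + I*√20329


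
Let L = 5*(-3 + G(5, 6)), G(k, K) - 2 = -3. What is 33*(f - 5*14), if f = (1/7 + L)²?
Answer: 524403/49 ≈ 10702.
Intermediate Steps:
G(k, K) = -1 (G(k, K) = 2 - 3 = -1)
L = -20 (L = 5*(-3 - 1) = 5*(-4) = -20)
f = 19321/49 (f = (1/7 - 20)² = (1*(⅐) - 20)² = (⅐ - 20)² = (-139/7)² = 19321/49 ≈ 394.31)
33*(f - 5*14) = 33*(19321/49 - 5*14) = 33*(19321/49 - 70) = 33*(15891/49) = 524403/49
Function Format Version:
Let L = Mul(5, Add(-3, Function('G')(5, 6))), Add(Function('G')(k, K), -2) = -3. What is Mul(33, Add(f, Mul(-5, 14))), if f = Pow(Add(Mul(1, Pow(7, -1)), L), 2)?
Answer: Rational(524403, 49) ≈ 10702.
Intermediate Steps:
Function('G')(k, K) = -1 (Function('G')(k, K) = Add(2, -3) = -1)
L = -20 (L = Mul(5, Add(-3, -1)) = Mul(5, -4) = -20)
f = Rational(19321, 49) (f = Pow(Add(Mul(1, Pow(7, -1)), -20), 2) = Pow(Add(Mul(1, Rational(1, 7)), -20), 2) = Pow(Add(Rational(1, 7), -20), 2) = Pow(Rational(-139, 7), 2) = Rational(19321, 49) ≈ 394.31)
Mul(33, Add(f, Mul(-5, 14))) = Mul(33, Add(Rational(19321, 49), Mul(-5, 14))) = Mul(33, Add(Rational(19321, 49), -70)) = Mul(33, Rational(15891, 49)) = Rational(524403, 49)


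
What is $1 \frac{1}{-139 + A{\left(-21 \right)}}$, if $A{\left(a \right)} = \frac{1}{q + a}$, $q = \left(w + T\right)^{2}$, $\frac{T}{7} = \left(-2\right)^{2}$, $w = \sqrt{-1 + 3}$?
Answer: $- \frac{40236851}{5592869122} + \frac{14 \sqrt{2}}{2796434561} \approx -0.0071943$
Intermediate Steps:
$w = \sqrt{2} \approx 1.4142$
$T = 28$ ($T = 7 \left(-2\right)^{2} = 7 \cdot 4 = 28$)
$q = \left(28 + \sqrt{2}\right)^{2}$ ($q = \left(\sqrt{2} + 28\right)^{2} = \left(28 + \sqrt{2}\right)^{2} \approx 865.2$)
$A{\left(a \right)} = \frac{1}{a + \left(28 + \sqrt{2}\right)^{2}}$ ($A{\left(a \right)} = \frac{1}{\left(28 + \sqrt{2}\right)^{2} + a} = \frac{1}{a + \left(28 + \sqrt{2}\right)^{2}}$)
$1 \frac{1}{-139 + A{\left(-21 \right)}} = 1 \frac{1}{-139 + \frac{1}{-21 + \left(28 + \sqrt{2}\right)^{2}}} = \frac{1}{-139 + \frac{1}{-21 + \left(28 + \sqrt{2}\right)^{2}}}$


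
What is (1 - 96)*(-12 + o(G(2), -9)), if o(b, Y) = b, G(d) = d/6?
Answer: 3325/3 ≈ 1108.3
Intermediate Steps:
G(d) = d/6 (G(d) = d*(1/6) = d/6)
(1 - 96)*(-12 + o(G(2), -9)) = (1 - 96)*(-12 + (1/6)*2) = -95*(-12 + 1/3) = -95*(-35/3) = 3325/3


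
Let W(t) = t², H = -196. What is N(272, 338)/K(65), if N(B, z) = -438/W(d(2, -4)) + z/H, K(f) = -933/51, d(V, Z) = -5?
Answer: 801533/761950 ≈ 1.0519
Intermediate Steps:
K(f) = -311/17 (K(f) = -933*1/51 = -311/17)
N(B, z) = -438/25 - z/196 (N(B, z) = -438/((-5)²) + z/(-196) = -438/25 + z*(-1/196) = -438*1/25 - z/196 = -438/25 - z/196)
N(272, 338)/K(65) = (-438/25 - 1/196*338)/(-311/17) = (-438/25 - 169/98)*(-17/311) = -47149/2450*(-17/311) = 801533/761950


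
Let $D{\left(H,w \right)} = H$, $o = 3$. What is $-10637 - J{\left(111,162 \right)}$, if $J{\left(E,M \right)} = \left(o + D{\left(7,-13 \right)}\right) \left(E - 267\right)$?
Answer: $-9077$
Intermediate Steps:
$J{\left(E,M \right)} = -2670 + 10 E$ ($J{\left(E,M \right)} = \left(3 + 7\right) \left(E - 267\right) = 10 \left(-267 + E\right) = -2670 + 10 E$)
$-10637 - J{\left(111,162 \right)} = -10637 - \left(-2670 + 10 \cdot 111\right) = -10637 - \left(-2670 + 1110\right) = -10637 - -1560 = -10637 + 1560 = -9077$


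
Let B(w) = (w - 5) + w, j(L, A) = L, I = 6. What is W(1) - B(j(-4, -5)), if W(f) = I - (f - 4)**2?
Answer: 10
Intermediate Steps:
W(f) = 6 - (-4 + f)**2 (W(f) = 6 - (f - 4)**2 = 6 - (-4 + f)**2)
B(w) = -5 + 2*w (B(w) = (-5 + w) + w = -5 + 2*w)
W(1) - B(j(-4, -5)) = (6 - (-4 + 1)**2) - (-5 + 2*(-4)) = (6 - 1*(-3)**2) - (-5 - 8) = (6 - 1*9) - 1*(-13) = (6 - 9) + 13 = -3 + 13 = 10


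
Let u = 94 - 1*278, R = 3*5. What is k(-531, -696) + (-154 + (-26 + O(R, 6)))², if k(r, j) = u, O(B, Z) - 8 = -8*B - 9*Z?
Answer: 119532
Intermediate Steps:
R = 15
O(B, Z) = 8 - 9*Z - 8*B (O(B, Z) = 8 + (-8*B - 9*Z) = 8 + (-9*Z - 8*B) = 8 - 9*Z - 8*B)
u = -184 (u = 94 - 278 = -184)
k(r, j) = -184
k(-531, -696) + (-154 + (-26 + O(R, 6)))² = -184 + (-154 + (-26 + (8 - 9*6 - 8*15)))² = -184 + (-154 + (-26 + (8 - 54 - 120)))² = -184 + (-154 + (-26 - 166))² = -184 + (-154 - 192)² = -184 + (-346)² = -184 + 119716 = 119532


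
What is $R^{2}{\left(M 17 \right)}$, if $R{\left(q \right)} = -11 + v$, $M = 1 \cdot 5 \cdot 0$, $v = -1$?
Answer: $144$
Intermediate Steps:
$M = 0$ ($M = 5 \cdot 0 = 0$)
$R{\left(q \right)} = -12$ ($R{\left(q \right)} = -11 - 1 = -12$)
$R^{2}{\left(M 17 \right)} = \left(-12\right)^{2} = 144$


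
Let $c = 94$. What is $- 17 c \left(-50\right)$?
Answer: $79900$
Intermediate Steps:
$- 17 c \left(-50\right) = \left(-17\right) 94 \left(-50\right) = \left(-1598\right) \left(-50\right) = 79900$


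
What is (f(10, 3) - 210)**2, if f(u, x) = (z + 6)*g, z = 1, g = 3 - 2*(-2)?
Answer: 25921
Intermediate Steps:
g = 7 (g = 3 + 4 = 7)
f(u, x) = 49 (f(u, x) = (1 + 6)*7 = 7*7 = 49)
(f(10, 3) - 210)**2 = (49 - 210)**2 = (-161)**2 = 25921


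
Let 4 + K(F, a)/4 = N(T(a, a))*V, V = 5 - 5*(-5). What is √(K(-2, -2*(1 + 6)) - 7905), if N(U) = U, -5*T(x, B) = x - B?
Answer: 89*I ≈ 89.0*I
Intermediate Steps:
T(x, B) = -x/5 + B/5 (T(x, B) = -(x - B)/5 = -x/5 + B/5)
V = 30 (V = 5 + 25 = 30)
K(F, a) = -16 (K(F, a) = -16 + 4*((-a/5 + a/5)*30) = -16 + 4*(0*30) = -16 + 4*0 = -16 + 0 = -16)
√(K(-2, -2*(1 + 6)) - 7905) = √(-16 - 7905) = √(-7921) = 89*I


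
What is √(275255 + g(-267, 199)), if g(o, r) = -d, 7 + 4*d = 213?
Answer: √1100814/2 ≈ 524.60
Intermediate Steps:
d = 103/2 (d = -7/4 + (¼)*213 = -7/4 + 213/4 = 103/2 ≈ 51.500)
g(o, r) = -103/2 (g(o, r) = -1*103/2 = -103/2)
√(275255 + g(-267, 199)) = √(275255 - 103/2) = √(550407/2) = √1100814/2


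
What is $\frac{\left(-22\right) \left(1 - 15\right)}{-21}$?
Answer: $- \frac{44}{3} \approx -14.667$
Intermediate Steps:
$\frac{\left(-22\right) \left(1 - 15\right)}{-21} = \left(-22\right) \left(-14\right) \left(- \frac{1}{21}\right) = 308 \left(- \frac{1}{21}\right) = - \frac{44}{3}$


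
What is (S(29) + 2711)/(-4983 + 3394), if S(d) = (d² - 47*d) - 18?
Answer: -2171/1589 ≈ -1.3663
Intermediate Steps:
S(d) = -18 + d² - 47*d
(S(29) + 2711)/(-4983 + 3394) = ((-18 + 29² - 47*29) + 2711)/(-4983 + 3394) = ((-18 + 841 - 1363) + 2711)/(-1589) = (-540 + 2711)*(-1/1589) = 2171*(-1/1589) = -2171/1589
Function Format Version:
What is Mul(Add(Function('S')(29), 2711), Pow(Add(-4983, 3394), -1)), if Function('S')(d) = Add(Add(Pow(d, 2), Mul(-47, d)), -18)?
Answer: Rational(-2171, 1589) ≈ -1.3663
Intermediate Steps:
Function('S')(d) = Add(-18, Pow(d, 2), Mul(-47, d))
Mul(Add(Function('S')(29), 2711), Pow(Add(-4983, 3394), -1)) = Mul(Add(Add(-18, Pow(29, 2), Mul(-47, 29)), 2711), Pow(Add(-4983, 3394), -1)) = Mul(Add(Add(-18, 841, -1363), 2711), Pow(-1589, -1)) = Mul(Add(-540, 2711), Rational(-1, 1589)) = Mul(2171, Rational(-1, 1589)) = Rational(-2171, 1589)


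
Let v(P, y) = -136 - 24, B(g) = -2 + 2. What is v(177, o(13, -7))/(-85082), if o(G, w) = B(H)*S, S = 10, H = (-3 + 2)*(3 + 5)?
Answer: 80/42541 ≈ 0.0018805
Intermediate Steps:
H = -8 (H = -1*8 = -8)
B(g) = 0
o(G, w) = 0 (o(G, w) = 0*10 = 0)
v(P, y) = -160
v(177, o(13, -7))/(-85082) = -160/(-85082) = -160*(-1/85082) = 80/42541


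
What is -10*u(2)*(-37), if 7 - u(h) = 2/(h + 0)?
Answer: 2220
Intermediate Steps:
u(h) = 7 - 2/h (u(h) = 7 - 2/(h + 0) = 7 - 2/h)
-10*u(2)*(-37) = -10*(7 - 2/2)*(-37) = -10*(7 - 2*½)*(-37) = -10*(7 - 1)*(-37) = -10*6*(-37) = -60*(-37) = 2220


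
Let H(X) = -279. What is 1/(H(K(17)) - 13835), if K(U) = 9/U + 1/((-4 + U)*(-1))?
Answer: -1/14114 ≈ -7.0852e-5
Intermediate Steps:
K(U) = -1/(-4 + U) + 9/U (K(U) = 9/U - 1/(-4 + U) = -1/(-4 + U) + 9/U)
1/(H(K(17)) - 13835) = 1/(-279 - 13835) = 1/(-14114) = -1/14114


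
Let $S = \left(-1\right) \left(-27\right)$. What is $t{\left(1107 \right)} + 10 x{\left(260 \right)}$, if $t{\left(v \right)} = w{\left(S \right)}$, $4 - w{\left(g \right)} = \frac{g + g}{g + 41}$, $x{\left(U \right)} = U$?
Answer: $\frac{88509}{34} \approx 2603.2$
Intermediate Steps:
$S = 27$
$w{\left(g \right)} = 4 - \frac{2 g}{41 + g}$ ($w{\left(g \right)} = 4 - \frac{g + g}{g + 41} = 4 - \frac{2 g}{41 + g}$)
$t{\left(v \right)} = \frac{109}{34}$ ($t{\left(v \right)} = \frac{2 \left(82 + 27\right)}{41 + 27} = 2 \cdot \frac{1}{68} \cdot 109 = \frac{109}{34}$)
$t{\left(1107 \right)} + 10 x{\left(260 \right)} = \frac{109}{34} + 10 \cdot 260 = \frac{109}{34} + 2600 = \frac{88509}{34}$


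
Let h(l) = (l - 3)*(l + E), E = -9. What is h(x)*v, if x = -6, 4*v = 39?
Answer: 5265/4 ≈ 1316.3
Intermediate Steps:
v = 39/4 (v = (1/4)*39 = 39/4 ≈ 9.7500)
h(l) = (-9 + l)*(-3 + l) (h(l) = (l - 3)*(l - 9) = (-3 + l)*(-9 + l) = (-9 + l)*(-3 + l))
h(x)*v = (27 + (-6)**2 - 12*(-6))*(39/4) = (27 + 36 + 72)*(39/4) = 135*(39/4) = 5265/4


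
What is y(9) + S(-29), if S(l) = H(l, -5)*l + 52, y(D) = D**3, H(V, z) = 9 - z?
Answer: 375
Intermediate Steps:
S(l) = 52 + 14*l (S(l) = (9 - 1*(-5))*l + 52 = (9 + 5)*l + 52 = 14*l + 52 = 52 + 14*l)
y(9) + S(-29) = 9**3 + (52 + 14*(-29)) = 729 + (52 - 406) = 729 - 354 = 375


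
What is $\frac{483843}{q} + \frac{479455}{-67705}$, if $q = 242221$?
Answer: $- \frac{16675095848}{3279914561} \approx -5.084$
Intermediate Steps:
$\frac{483843}{q} + \frac{479455}{-67705} = \frac{483843}{242221} + \frac{479455}{-67705} = 483843 \cdot \frac{1}{242221} + 479455 \left(- \frac{1}{67705}\right) = \frac{483843}{242221} - \frac{95891}{13541} = - \frac{16675095848}{3279914561}$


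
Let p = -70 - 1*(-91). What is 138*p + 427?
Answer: 3325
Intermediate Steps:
p = 21 (p = -70 + 91 = 21)
138*p + 427 = 138*21 + 427 = 2898 + 427 = 3325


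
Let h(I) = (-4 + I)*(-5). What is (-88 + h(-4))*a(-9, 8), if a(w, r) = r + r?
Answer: -768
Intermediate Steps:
a(w, r) = 2*r
h(I) = 20 - 5*I
(-88 + h(-4))*a(-9, 8) = (-88 + (20 - 5*(-4)))*(2*8) = (-88 + (20 + 20))*16 = (-88 + 40)*16 = -48*16 = -768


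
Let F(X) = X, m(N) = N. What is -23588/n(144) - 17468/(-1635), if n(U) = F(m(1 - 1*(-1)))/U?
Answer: -2776761892/1635 ≈ -1.6983e+6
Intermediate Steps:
n(U) = 2/U (n(U) = (1 - 1*(-1))/U = (1 + 1)/U = 2/U)
-23588/n(144) - 17468/(-1635) = -23588/(2/144) - 17468/(-1635) = -23588/(2*(1/144)) - 17468*(-1/1635) = -23588/1/72 + 17468/1635 = -23588*72 + 17468/1635 = -1698336 + 17468/1635 = -2776761892/1635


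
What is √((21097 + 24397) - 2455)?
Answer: √43039 ≈ 207.46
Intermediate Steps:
√((21097 + 24397) - 2455) = √(45494 - 1*2455) = √(45494 - 2455) = √43039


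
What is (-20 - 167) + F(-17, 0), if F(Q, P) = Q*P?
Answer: -187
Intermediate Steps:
F(Q, P) = P*Q
(-20 - 167) + F(-17, 0) = (-20 - 167) + 0*(-17) = -187 + 0 = -187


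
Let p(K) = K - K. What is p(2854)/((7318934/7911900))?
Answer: 0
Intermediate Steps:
p(K) = 0
p(2854)/((7318934/7911900)) = 0/((7318934/7911900)) = 0/((7318934*(1/7911900))) = 0/(3659467/3955950) = 0*(3955950/3659467) = 0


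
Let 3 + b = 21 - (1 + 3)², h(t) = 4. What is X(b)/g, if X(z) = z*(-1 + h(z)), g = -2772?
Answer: -1/462 ≈ -0.0021645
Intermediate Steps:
b = 2 (b = -3 + (21 - (1 + 3)²) = -3 + (21 - 1*4²) = -3 + (21 - 1*16) = -3 + (21 - 16) = -3 + 5 = 2)
X(z) = 3*z (X(z) = z*(-1 + 4) = z*3 = 3*z)
X(b)/g = (3*2)/(-2772) = 6*(-1/2772) = -1/462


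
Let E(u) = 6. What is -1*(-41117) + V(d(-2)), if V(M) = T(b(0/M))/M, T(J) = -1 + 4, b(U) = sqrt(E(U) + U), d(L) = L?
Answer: 82231/2 ≈ 41116.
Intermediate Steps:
b(U) = sqrt(6 + U)
T(J) = 3
V(M) = 3/M
-1*(-41117) + V(d(-2)) = -1*(-41117) + 3/(-2) = 41117 + 3*(-1/2) = 41117 - 3/2 = 82231/2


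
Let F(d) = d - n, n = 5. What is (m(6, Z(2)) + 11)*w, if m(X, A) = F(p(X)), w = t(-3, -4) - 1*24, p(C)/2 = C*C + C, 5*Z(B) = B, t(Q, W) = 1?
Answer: -2070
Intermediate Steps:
Z(B) = B/5
p(C) = 2*C + 2*C² (p(C) = 2*(C*C + C) = 2*(C² + C) = 2*(C + C²) = 2*C + 2*C²)
w = -23 (w = 1 - 1*24 = 1 - 24 = -23)
F(d) = -5 + d (F(d) = d - 1*5 = d - 5 = -5 + d)
m(X, A) = -5 + 2*X*(1 + X)
(m(6, Z(2)) + 11)*w = ((-5 + 2*6*(1 + 6)) + 11)*(-23) = ((-5 + 2*6*7) + 11)*(-23) = ((-5 + 84) + 11)*(-23) = (79 + 11)*(-23) = 90*(-23) = -2070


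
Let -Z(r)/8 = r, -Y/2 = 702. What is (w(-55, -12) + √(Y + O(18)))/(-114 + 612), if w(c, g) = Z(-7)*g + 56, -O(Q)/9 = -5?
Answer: -308/249 + I*√151/166 ≈ -1.2369 + 0.074025*I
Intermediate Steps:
Y = -1404 (Y = -2*702 = -1404)
Z(r) = -8*r
O(Q) = 45 (O(Q) = -9*(-5) = 45)
w(c, g) = 56 + 56*g (w(c, g) = (-8*(-7))*g + 56 = 56*g + 56 = 56 + 56*g)
(w(-55, -12) + √(Y + O(18)))/(-114 + 612) = ((56 + 56*(-12)) + √(-1404 + 45))/(-114 + 612) = ((56 - 672) + √(-1359))/498 = (-616 + 3*I*√151)*(1/498) = -308/249 + I*√151/166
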